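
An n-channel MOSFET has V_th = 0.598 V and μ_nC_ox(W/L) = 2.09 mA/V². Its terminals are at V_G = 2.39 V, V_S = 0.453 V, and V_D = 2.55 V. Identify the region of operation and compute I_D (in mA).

V_GS = V_G − V_S = 2.39 − 0.453 = 1.94 V; V_DS = V_D − V_S = 2.55 − 0.453 = 2.1 V.
V_ov = V_GS − V_th = 1.94 − 0.598 = 1.34 V.
Since V_DS = 2.1 V ≥ V_ov = 1.34 V, the device is in saturation.
I_D = ½ k_n V_ov² = 0.5 × 2.09 × 1.34² = 1.87 mA.

Saturation; I_D = 1.87 mA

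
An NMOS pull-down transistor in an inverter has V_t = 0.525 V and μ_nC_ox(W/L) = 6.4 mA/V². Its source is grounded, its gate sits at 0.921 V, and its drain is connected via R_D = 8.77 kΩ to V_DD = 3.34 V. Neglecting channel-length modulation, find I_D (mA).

I_D = 0.360 mA

V_GS = V_G = 0.921 V, so V_ov = 0.921 − 0.525 = 0.396 V.
Assume saturation: I_D = ½ k_n V_ov² = 0.5 × 6.4 × 0.396² = 0.502 mA, giving V_DS = V_DD − I_D R_D = 3.34 − 0.502 × 8.77 = -1.06 V.
But -1.06 V < V_ov = 0.396 V, so the device is actually in triode.
In triode I_D = k_n[V_ov V_DS − ½ V_DS²] and I_D = (V_DD − V_DS)/R_D. Equating: 28.1 V_DS² − 23.23 V_DS + 3.34 = 0, giving V_DS = 0.185 V (the root below V_ov).
I_D = (3.34 − 0.185) / 8.77 = 0.36 mA.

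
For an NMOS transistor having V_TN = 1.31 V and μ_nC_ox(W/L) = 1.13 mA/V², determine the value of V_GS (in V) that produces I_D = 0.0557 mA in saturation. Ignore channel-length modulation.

In saturation I_D = ½ k_n (V_GS − V_TN)², so V_GS − V_TN = √(2 I_D / k_n) = √(2 × 0.0557 / 1.13) = 0.314 V.
V_GS = 1.31 + 0.314 = 1.62 V.

V_GS = 1.62 V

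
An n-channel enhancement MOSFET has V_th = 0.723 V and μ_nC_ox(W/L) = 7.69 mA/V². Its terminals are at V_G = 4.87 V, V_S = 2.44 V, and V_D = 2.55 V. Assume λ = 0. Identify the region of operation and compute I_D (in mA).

V_GS = V_G − V_S = 4.87 − 2.44 = 2.43 V; V_DS = V_D − V_S = 2.55 − 2.44 = 0.11 V.
V_ov = V_GS − V_th = 2.43 − 0.723 = 1.71 V.
Since V_DS = 0.11 V < V_ov = 1.71 V, the device is in the triode region.
I_D = k_n [V_ov · V_DS − ½ V_DS²] = 7.69 × [1.71 × 0.11 − 0.5 × 0.11²] = 1.4 mA.

Triode; I_D = 1.40 mA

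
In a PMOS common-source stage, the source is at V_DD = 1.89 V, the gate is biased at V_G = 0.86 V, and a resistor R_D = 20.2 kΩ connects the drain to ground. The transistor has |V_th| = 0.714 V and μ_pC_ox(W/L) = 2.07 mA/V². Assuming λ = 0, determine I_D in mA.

V_SG = V_DD − V_G = 1.89 − 0.86 = 1.03 V, so V_ov = 1.03 − 0.714 = 0.316 V.
Assume saturation: I_D = ½ k_p V_ov² = 0.5 × 2.07 × 0.316² = 0.103 mA, giving V_SD = V_DD − I_D R_D = 1.89 − 0.103 × 20.2 = -0.198 V.
But -0.198 V < V_ov = 0.316 V, so the device is actually in triode.
In triode I_D = k_p[V_ov V_SD − ½ V_SD²] and I_D = (V_DD − V_SD)/R_D. Equating: 20.9 V_SD² − 14.21 V_SD + 1.89 = 0, giving V_SD = 0.181 V (the root below V_ov).
I_D = (1.89 − 0.181) / 20.2 = 0.0846 mA.

I_D = 0.0846 mA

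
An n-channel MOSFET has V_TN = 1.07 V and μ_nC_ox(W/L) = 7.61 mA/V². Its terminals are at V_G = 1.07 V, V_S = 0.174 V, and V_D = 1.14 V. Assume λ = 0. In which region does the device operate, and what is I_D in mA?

V_GS = V_G − V_S = 1.07 − 0.174 = 0.896 V; V_DS = V_D − V_S = 1.14 − 0.174 = 0.966 V.
V_GS = 0.896 V < V_TN = 1.07 V, so the transistor is in cutoff.

Cutoff; I_D = 0 mA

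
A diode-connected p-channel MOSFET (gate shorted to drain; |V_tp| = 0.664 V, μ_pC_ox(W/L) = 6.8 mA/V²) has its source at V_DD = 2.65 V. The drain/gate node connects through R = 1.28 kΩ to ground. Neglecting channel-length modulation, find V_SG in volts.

With gate tied to drain, V_SG = V_SD ≥ V_SG − |V_tp|, so the device is in saturation.
KCL at the drain: ½ k_p (V_SG − |V_tp|)² = (V_DD − V_SG)/R.
Let x = V_SG − 0.664. Then 4.35 x² + x − 1.986 = 0, giving x = 0.57 V (positive root), so V_SG = 1.23 V.
I_D = (V_DD − V_SG)/R = (2.65 − 1.23) / 1.28 = 1.11 mA.

V_SG = 1.23 V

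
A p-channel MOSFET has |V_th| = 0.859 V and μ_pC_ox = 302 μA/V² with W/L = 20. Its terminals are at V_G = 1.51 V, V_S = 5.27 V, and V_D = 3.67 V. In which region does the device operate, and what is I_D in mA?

Triode; I_D = 20.3 mA

V_SG = V_S − V_G = 5.27 − 1.51 = 3.76 V; V_SD = V_S − V_D = 5.27 − 3.67 = 1.6 V.
k_p = μ_pC_ox · (W/L) = 6.04 mA/V².
V_ov = V_SG − |V_th| = 3.76 − 0.859 = 2.9 V.
Since V_SD = 1.6 V < V_ov = 2.9 V, the device is in the triode region.
I_D = k_p [V_ov · V_SD − ½ V_SD²] = 6.04 × [2.9 × 1.6 − 0.5 × 1.6²] = 20.3 mA.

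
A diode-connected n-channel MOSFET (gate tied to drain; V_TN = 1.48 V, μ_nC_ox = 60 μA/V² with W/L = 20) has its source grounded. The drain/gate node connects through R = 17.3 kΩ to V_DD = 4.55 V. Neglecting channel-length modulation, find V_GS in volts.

V_GS = 1.98 V

With gate tied to drain, V_GS = V_DS ≥ V_GS − V_TN, so the device is in saturation.
k_n = μ_nC_ox · (W/L) = 1.2 mA/V².
KCL at the drain: ½ k_n (V_GS − V_TN)² = (V_DD − V_GS)/R.
Let x = V_GS − 1.48. Then 10.4 x² + x − 3.07 = 0, giving x = 0.498 V (positive root), so V_GS = 1.98 V.
I_D = (V_DD − V_GS)/R = (4.55 − 1.98) / 17.3 = 0.149 mA.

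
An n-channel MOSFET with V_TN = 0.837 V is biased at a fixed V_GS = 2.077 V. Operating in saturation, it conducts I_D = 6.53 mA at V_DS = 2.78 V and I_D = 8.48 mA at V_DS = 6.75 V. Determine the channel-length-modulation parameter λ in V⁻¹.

With V_GS fixed, I_D ∝ (1 + λ V_DS) in saturation, so I_D2/I_D1 = (1 + λ V_DS2)/(1 + λ V_DS1).
8.48/6.53 = 1.299 = (1 + 6.75 λ)/(1 + 2.78 λ).
Solving: λ (I_D1 V_DS2 − I_D2 V_DS1) = I_D2 − I_D1, so λ = (8.48 − 6.53) / (6.53 × 6.75 − 8.48 × 2.78) = 1.95 / 20.5 = 0.0951 V⁻¹.

λ = 0.0951 V⁻¹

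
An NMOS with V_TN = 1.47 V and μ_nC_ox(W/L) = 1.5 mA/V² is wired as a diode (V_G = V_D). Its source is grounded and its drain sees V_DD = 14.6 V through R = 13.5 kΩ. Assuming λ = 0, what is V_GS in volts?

With gate tied to drain, V_GS = V_DS ≥ V_GS − V_TN, so the device is in saturation.
KCL at the drain: ½ k_n (V_GS − V_TN)² = (V_DD − V_GS)/R.
Let x = V_GS − 1.47. Then 10.1 x² + x − 13.13 = 0, giving x = 1.09 V (positive root), so V_GS = 2.56 V.
I_D = (V_DD − V_GS)/R = (14.6 − 2.56) / 13.5 = 0.892 mA.

V_GS = 2.56 V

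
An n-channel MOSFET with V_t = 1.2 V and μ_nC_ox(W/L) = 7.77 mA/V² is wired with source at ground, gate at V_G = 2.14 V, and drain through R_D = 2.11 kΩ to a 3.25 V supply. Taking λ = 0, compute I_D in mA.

I_D = 1.43 mA

V_GS = V_G = 2.14 V, so V_ov = 2.14 − 1.2 = 0.94 V.
Assume saturation: I_D = ½ k_n V_ov² = 0.5 × 7.77 × 0.94² = 3.43 mA, giving V_DS = V_DD − I_D R_D = 3.25 − 3.43 × 2.11 = -3.99 V.
But -3.99 V < V_ov = 0.94 V, so the device is actually in triode.
In triode I_D = k_n[V_ov V_DS − ½ V_DS²] and I_D = (V_DD − V_DS)/R_D. Equating: 8.2 V_DS² − 16.41 V_DS + 3.25 = 0, giving V_DS = 0.223 V (the root below V_ov).
I_D = (3.25 − 0.223) / 2.11 = 1.43 mA.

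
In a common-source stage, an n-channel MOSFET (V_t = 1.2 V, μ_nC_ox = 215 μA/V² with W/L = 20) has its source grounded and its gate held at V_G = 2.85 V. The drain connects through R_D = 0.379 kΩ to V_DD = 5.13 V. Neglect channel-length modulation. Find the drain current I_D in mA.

V_GS = V_G = 2.85 V, so V_ov = 2.85 − 1.2 = 1.65 V.
k_n = μ_nC_ox · (W/L) = 4.3 mA/V².
Assume saturation: I_D = ½ k_n V_ov² = 0.5 × 4.3 × 1.65² = 5.85 mA, giving V_DS = V_DD − I_D R_D = 5.13 − 5.85 × 0.379 = 2.91 V.
V_DS = 2.91 V ≥ V_ov = 1.65 V, confirming saturation.

I_D = 5.85 mA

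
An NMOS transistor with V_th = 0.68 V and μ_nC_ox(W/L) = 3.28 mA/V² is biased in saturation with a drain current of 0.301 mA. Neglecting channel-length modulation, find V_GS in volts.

In saturation I_D = ½ k_n (V_GS − V_th)², so V_GS − V_th = √(2 I_D / k_n) = √(2 × 0.301 / 3.28) = 0.428 V.
V_GS = 0.68 + 0.428 = 1.11 V.

V_GS = 1.11 V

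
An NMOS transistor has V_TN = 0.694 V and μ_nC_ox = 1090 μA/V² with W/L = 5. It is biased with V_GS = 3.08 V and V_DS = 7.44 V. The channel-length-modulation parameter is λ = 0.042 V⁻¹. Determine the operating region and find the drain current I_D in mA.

Saturation; I_D = 20.4 mA

k_n = μ_nC_ox · (W/L) = 5.45 mA/V².
V_ov = V_GS − V_TN = 3.08 − 0.694 = 2.39 V.
Since V_DS = 7.44 V ≥ V_ov = 2.39 V, the device is in saturation.
I_D = ½ k_n V_ov² (1 + λ V_DS) = 0.5 × 5.45 × 2.39² × (1 + 0.042 × 7.44) = 20.4 mA.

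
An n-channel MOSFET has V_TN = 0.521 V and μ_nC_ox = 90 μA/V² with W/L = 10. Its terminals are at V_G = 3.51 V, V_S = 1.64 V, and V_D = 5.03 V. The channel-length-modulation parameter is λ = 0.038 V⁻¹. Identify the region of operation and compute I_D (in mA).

V_GS = V_G − V_S = 3.51 − 1.64 = 1.87 V; V_DS = V_D − V_S = 5.03 − 1.64 = 3.39 V.
k_n = μ_nC_ox · (W/L) = 0.9 mA/V².
V_ov = V_GS − V_TN = 1.87 − 0.521 = 1.35 V.
Since V_DS = 3.39 V ≥ V_ov = 1.35 V, the device is in saturation.
I_D = ½ k_n V_ov² (1 + λ V_DS) = 0.5 × 0.9 × 1.35² × (1 + 0.038 × 3.39) = 0.924 mA.

Saturation; I_D = 0.924 mA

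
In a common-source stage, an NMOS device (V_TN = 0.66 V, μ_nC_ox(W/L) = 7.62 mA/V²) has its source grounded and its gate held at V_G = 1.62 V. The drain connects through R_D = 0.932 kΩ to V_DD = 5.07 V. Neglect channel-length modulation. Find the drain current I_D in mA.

V_GS = V_G = 1.62 V, so V_ov = 1.62 − 0.66 = 0.96 V.
Assume saturation: I_D = ½ k_n V_ov² = 0.5 × 7.62 × 0.96² = 3.51 mA, giving V_DS = V_DD − I_D R_D = 5.07 − 3.51 × 0.932 = 1.8 V.
V_DS = 1.8 V ≥ V_ov = 0.96 V, confirming saturation.

I_D = 3.51 mA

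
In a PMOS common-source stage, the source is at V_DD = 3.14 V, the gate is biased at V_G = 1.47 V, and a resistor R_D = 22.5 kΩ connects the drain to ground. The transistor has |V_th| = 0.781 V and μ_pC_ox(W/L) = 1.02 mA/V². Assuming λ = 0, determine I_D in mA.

I_D = 0.132 mA

V_SG = V_DD − V_G = 3.14 − 1.47 = 1.67 V, so V_ov = 1.67 − 0.781 = 0.889 V.
Assume saturation: I_D = ½ k_p V_ov² = 0.5 × 1.02 × 0.889² = 0.403 mA, giving V_SD = V_DD − I_D R_D = 3.14 − 0.403 × 22.5 = -5.93 V.
But -5.93 V < V_ov = 0.889 V, so the device is actually in triode.
In triode I_D = k_p[V_ov V_SD − ½ V_SD²] and I_D = (V_DD − V_SD)/R_D. Equating: 11.5 V_SD² − 21.4 V_SD + 3.14 = 0, giving V_SD = 0.161 V (the root below V_ov).
I_D = (3.14 − 0.161) / 22.5 = 0.132 mA.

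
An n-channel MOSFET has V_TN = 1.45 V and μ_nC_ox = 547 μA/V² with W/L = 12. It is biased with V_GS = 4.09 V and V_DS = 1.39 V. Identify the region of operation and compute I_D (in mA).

k_n = μ_nC_ox · (W/L) = 6.564 mA/V².
V_ov = V_GS − V_TN = 4.09 − 1.45 = 2.64 V.
Since V_DS = 1.39 V < V_ov = 2.64 V, the device is in the triode region.
I_D = k_n [V_ov · V_DS − ½ V_DS²] = 6.564 × [2.64 × 1.39 − 0.5 × 1.39²] = 17.7 mA.

Triode; I_D = 17.7 mA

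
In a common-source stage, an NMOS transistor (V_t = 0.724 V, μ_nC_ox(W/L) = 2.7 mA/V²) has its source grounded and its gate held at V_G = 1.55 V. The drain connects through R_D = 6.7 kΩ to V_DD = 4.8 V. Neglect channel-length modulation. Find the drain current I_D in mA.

V_GS = V_G = 1.55 V, so V_ov = 1.55 − 0.724 = 0.826 V.
Assume saturation: I_D = ½ k_n V_ov² = 0.5 × 2.7 × 0.826² = 0.921 mA, giving V_DS = V_DD − I_D R_D = 4.8 − 0.921 × 6.7 = -1.37 V.
But -1.37 V < V_ov = 0.826 V, so the device is actually in triode.
In triode I_D = k_n[V_ov V_DS − ½ V_DS²] and I_D = (V_DD − V_DS)/R_D. Equating: 9.05 V_DS² − 15.94 V_DS + 4.8 = 0, giving V_DS = 0.385 V (the root below V_ov).
I_D = (4.8 − 0.385) / 6.7 = 0.659 mA.

I_D = 0.659 mA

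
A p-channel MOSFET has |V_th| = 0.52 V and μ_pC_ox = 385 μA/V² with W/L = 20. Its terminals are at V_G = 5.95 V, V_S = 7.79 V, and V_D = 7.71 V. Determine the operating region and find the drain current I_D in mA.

V_SG = V_S − V_G = 7.79 − 5.95 = 1.84 V; V_SD = V_S − V_D = 7.79 − 7.71 = 0.08 V.
k_p = μ_pC_ox · (W/L) = 7.7 mA/V².
V_ov = V_SG − |V_th| = 1.84 − 0.52 = 1.32 V.
Since V_SD = 0.08 V < V_ov = 1.32 V, the device is in the triode region.
I_D = k_p [V_ov · V_SD − ½ V_SD²] = 7.7 × [1.32 × 0.08 − 0.5 × 0.08²] = 0.788 mA.

Triode; I_D = 0.788 mA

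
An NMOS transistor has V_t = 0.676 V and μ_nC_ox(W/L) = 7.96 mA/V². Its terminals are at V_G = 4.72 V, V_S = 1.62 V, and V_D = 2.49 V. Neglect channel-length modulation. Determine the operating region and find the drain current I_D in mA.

V_GS = V_G − V_S = 4.72 − 1.62 = 3.1 V; V_DS = V_D − V_S = 2.49 − 1.62 = 0.87 V.
V_ov = V_GS − V_t = 3.1 − 0.676 = 2.42 V.
Since V_DS = 0.87 V < V_ov = 2.42 V, the device is in the triode region.
I_D = k_n [V_ov · V_DS − ½ V_DS²] = 7.96 × [2.42 × 0.87 − 0.5 × 0.87²] = 13.8 mA.

Triode; I_D = 13.8 mA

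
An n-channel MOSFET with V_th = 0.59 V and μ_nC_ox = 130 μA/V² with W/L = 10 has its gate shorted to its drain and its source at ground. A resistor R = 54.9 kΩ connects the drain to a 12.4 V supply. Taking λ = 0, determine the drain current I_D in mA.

I_D = 0.205 mA

With gate tied to drain, V_GS = V_DS ≥ V_GS − V_th, so the device is in saturation.
k_n = μ_nC_ox · (W/L) = 1.3 mA/V².
KCL at the drain: ½ k_n (V_GS − V_th)² = (V_DD − V_GS)/R.
Let x = V_GS − 0.59. Then 35.7 x² + x − 11.81 = 0, giving x = 0.561 V (positive root), so V_GS = 1.15 V.
I_D = (V_DD − V_GS)/R = (12.4 − 1.15) / 54.9 = 0.205 mA.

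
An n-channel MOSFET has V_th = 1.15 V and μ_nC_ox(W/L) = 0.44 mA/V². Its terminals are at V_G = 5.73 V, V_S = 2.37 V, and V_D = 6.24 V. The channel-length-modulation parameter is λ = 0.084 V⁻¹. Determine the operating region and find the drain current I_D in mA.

V_GS = V_G − V_S = 5.73 − 2.37 = 3.36 V; V_DS = V_D − V_S = 6.24 − 2.37 = 3.87 V.
V_ov = V_GS − V_th = 3.36 − 1.15 = 2.21 V.
Since V_DS = 3.87 V ≥ V_ov = 2.21 V, the device is in saturation.
I_D = ½ k_n V_ov² (1 + λ V_DS) = 0.5 × 0.44 × 2.21² × (1 + 0.084 × 3.87) = 1.42 mA.

Saturation; I_D = 1.42 mA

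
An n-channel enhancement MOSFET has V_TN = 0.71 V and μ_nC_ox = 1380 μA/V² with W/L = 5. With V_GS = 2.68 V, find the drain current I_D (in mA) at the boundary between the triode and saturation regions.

At the boundary V_DS = V_ov = V_GS − V_TN = 2.68 − 0.71 = 1.97 V.
k_n = μ_nC_ox · (W/L) = 6.9 mA/V².
I_D = ½ k_n V_ov² = 0.5 × 6.9 × 1.97² = 13.4 mA.

I_D = 13.4 mA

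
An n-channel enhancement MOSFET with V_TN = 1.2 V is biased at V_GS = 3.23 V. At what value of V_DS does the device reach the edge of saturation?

The boundary between triode and saturation is V_DS = V_GS − V_TN = V_ov.
V_ov = 3.23 − 1.2 = 2.03 V.

V_DS,sat = 2.03 V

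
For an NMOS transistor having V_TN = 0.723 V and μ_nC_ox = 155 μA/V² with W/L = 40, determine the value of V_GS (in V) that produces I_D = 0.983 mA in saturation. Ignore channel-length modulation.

k_n = μ_nC_ox · (W/L) = 6.2 mA/V².
In saturation I_D = ½ k_n (V_GS − V_TN)², so V_GS − V_TN = √(2 I_D / k_n) = √(2 × 0.983 / 6.2) = 0.563 V.
V_GS = 0.723 + 0.563 = 1.29 V.

V_GS = 1.29 V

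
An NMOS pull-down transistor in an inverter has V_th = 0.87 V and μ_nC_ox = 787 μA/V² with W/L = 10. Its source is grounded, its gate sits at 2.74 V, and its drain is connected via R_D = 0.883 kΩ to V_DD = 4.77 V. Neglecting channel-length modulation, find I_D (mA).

V_GS = V_G = 2.74 V, so V_ov = 2.74 − 0.87 = 1.87 V.
k_n = μ_nC_ox · (W/L) = 7.87 mA/V².
Assume saturation: I_D = ½ k_n V_ov² = 0.5 × 7.87 × 1.87² = 13.8 mA, giving V_DS = V_DD − I_D R_D = 4.77 − 13.8 × 0.883 = -7.38 V.
But -7.38 V < V_ov = 1.87 V, so the device is actually in triode.
In triode I_D = k_n[V_ov V_DS − ½ V_DS²] and I_D = (V_DD − V_DS)/R_D. Equating: 3.47 V_DS² − 14 V_DS + 4.77 = 0, giving V_DS = 0.376 V (the root below V_ov).
I_D = (4.77 − 0.376) / 0.883 = 4.98 mA.

I_D = 4.98 mA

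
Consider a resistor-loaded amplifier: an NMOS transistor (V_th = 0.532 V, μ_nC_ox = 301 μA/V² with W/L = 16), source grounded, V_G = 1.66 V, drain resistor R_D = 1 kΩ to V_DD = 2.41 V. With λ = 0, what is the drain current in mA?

I_D = 1.96 mA

V_GS = V_G = 1.66 V, so V_ov = 1.66 − 0.532 = 1.13 V.
k_n = μ_nC_ox · (W/L) = 4.816 mA/V².
Assume saturation: I_D = ½ k_n V_ov² = 0.5 × 4.816 × 1.13² = 3.06 mA, giving V_DS = V_DD − I_D R_D = 2.41 − 3.06 × 1 = -0.654 V.
But -0.654 V < V_ov = 1.13 V, so the device is actually in triode.
In triode I_D = k_n[V_ov V_DS − ½ V_DS²] and I_D = (V_DD − V_DS)/R_D. Equating: 2.41 V_DS² − 6.432 V_DS + 2.41 = 0, giving V_DS = 0.451 V (the root below V_ov).
I_D = (2.41 − 0.451) / 1 = 1.96 mA.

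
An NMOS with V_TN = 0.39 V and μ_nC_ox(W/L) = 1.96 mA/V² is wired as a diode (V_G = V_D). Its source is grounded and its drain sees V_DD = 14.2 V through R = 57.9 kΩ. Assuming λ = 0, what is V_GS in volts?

V_GS = 0.875 V

With gate tied to drain, V_GS = V_DS ≥ V_GS − V_TN, so the device is in saturation.
KCL at the drain: ½ k_n (V_GS − V_TN)² = (V_DD − V_GS)/R.
Let x = V_GS − 0.39. Then 56.7 x² + x − 13.81 = 0, giving x = 0.485 V (positive root), so V_GS = 0.875 V.
I_D = (V_DD − V_GS)/R = (14.2 − 0.875) / 57.9 = 0.23 mA.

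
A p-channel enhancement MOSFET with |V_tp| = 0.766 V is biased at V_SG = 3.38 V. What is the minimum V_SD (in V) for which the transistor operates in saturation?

The boundary between triode and saturation is V_SD = V_SG − |V_tp| = V_ov.
V_ov = 3.38 − 0.766 = 2.61 V.

V_SD,sat = 2.61 V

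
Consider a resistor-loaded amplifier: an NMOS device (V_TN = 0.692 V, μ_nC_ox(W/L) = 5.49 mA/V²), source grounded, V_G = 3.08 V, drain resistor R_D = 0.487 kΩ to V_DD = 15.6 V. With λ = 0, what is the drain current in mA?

V_GS = V_G = 3.08 V, so V_ov = 3.08 − 0.692 = 2.39 V.
Assume saturation: I_D = ½ k_n V_ov² = 0.5 × 5.49 × 2.39² = 15.7 mA, giving V_DS = V_DD − I_D R_D = 15.6 − 15.7 × 0.487 = 7.98 V.
V_DS = 7.98 V ≥ V_ov = 2.39 V, confirming saturation.

I_D = 15.7 mA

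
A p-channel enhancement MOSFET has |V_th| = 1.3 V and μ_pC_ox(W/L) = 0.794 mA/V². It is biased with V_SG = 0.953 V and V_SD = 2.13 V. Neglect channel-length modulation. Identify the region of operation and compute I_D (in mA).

Cutoff; I_D = 0 mA

V_SG = 0.953 V < |V_th| = 1.3 V, so the transistor is in cutoff.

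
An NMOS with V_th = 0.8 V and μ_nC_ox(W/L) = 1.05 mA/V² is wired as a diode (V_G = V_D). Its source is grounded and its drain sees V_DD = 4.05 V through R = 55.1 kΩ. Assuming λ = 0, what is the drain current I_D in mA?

With gate tied to drain, V_GS = V_DS ≥ V_GS − V_th, so the device is in saturation.
KCL at the drain: ½ k_n (V_GS − V_th)² = (V_DD − V_GS)/R.
Let x = V_GS − 0.8. Then 28.9 x² + x − 3.25 = 0, giving x = 0.318 V (positive root), so V_GS = 1.12 V.
I_D = (V_DD − V_GS)/R = (4.05 − 1.12) / 55.1 = 0.0532 mA.

I_D = 0.0532 mA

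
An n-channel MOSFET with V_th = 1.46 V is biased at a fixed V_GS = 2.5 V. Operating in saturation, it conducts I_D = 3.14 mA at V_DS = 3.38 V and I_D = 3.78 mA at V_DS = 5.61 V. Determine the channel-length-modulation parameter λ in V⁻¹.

λ = 0.132 V⁻¹

With V_GS fixed, I_D ∝ (1 + λ V_DS) in saturation, so I_D2/I_D1 = (1 + λ V_DS2)/(1 + λ V_DS1).
3.78/3.14 = 1.204 = (1 + 5.61 λ)/(1 + 3.38 λ).
Solving: λ (I_D1 V_DS2 − I_D2 V_DS1) = I_D2 − I_D1, so λ = (3.78 − 3.14) / (3.14 × 5.61 − 3.78 × 3.38) = 0.64 / 4.84 = 0.132 V⁻¹.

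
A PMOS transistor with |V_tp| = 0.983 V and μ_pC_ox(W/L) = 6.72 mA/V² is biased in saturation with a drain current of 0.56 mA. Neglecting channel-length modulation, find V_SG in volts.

In saturation I_D = ½ k_p (V_SG − |V_tp|)², so V_SG − |V_tp| = √(2 I_D / k_p) = √(2 × 0.56 / 6.72) = 0.408 V.
V_SG = 0.983 + 0.408 = 1.39 V.

V_SG = 1.39 V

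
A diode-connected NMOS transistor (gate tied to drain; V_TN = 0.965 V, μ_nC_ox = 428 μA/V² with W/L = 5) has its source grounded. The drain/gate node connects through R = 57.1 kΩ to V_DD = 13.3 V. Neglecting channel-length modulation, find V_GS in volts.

V_GS = 1.41 V

With gate tied to drain, V_GS = V_DS ≥ V_GS − V_TN, so the device is in saturation.
k_n = μ_nC_ox · (W/L) = 2.14 mA/V².
KCL at the drain: ½ k_n (V_GS − V_TN)² = (V_DD − V_GS)/R.
Let x = V_GS − 0.965. Then 61.1 x² + x − 12.34 = 0, giving x = 0.441 V (positive root), so V_GS = 1.41 V.
I_D = (V_DD − V_GS)/R = (13.3 − 1.41) / 57.1 = 0.208 mA.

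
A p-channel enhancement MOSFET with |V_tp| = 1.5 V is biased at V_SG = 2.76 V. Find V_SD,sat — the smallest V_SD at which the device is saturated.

V_SD,sat = 1.26 V

The boundary between triode and saturation is V_SD = V_SG − |V_tp| = V_ov.
V_ov = 2.76 − 1.5 = 1.26 V.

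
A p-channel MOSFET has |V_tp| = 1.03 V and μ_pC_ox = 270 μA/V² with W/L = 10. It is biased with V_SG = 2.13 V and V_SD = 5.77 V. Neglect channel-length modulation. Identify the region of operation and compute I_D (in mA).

k_p = μ_pC_ox · (W/L) = 2.7 mA/V².
V_ov = V_SG − |V_tp| = 2.13 − 1.03 = 1.1 V.
Since V_SD = 5.77 V ≥ V_ov = 1.1 V, the device is in saturation.
I_D = ½ k_p V_ov² = 0.5 × 2.7 × 1.1² = 1.63 mA.

Saturation; I_D = 1.63 mA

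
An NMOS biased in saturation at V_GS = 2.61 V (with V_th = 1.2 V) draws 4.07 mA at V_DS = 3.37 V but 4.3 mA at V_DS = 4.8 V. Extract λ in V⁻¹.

With V_GS fixed, I_D ∝ (1 + λ V_DS) in saturation, so I_D2/I_D1 = (1 + λ V_DS2)/(1 + λ V_DS1).
4.3/4.07 = 1.057 = (1 + 4.8 λ)/(1 + 3.37 λ).
Solving: λ (I_D1 V_DS2 − I_D2 V_DS1) = I_D2 − I_D1, so λ = (4.3 − 4.07) / (4.07 × 4.8 − 4.3 × 3.37) = 0.23 / 5.05 = 0.0456 V⁻¹.

λ = 0.0456 V⁻¹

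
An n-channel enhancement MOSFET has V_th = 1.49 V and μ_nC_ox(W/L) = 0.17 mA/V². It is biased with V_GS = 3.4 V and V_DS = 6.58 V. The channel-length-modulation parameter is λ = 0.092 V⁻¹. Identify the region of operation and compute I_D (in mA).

V_ov = V_GS − V_th = 3.4 − 1.49 = 1.91 V.
Since V_DS = 6.58 V ≥ V_ov = 1.91 V, the device is in saturation.
I_D = ½ k_n V_ov² (1 + λ V_DS) = 0.5 × 0.17 × 1.91² × (1 + 0.092 × 6.58) = 0.498 mA.

Saturation; I_D = 0.498 mA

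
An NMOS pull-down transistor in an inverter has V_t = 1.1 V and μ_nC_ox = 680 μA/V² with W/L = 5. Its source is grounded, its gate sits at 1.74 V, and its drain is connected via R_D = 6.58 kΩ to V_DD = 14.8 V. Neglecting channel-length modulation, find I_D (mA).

V_GS = V_G = 1.74 V, so V_ov = 1.74 − 1.1 = 0.64 V.
k_n = μ_nC_ox · (W/L) = 3.4 mA/V².
Assume saturation: I_D = ½ k_n V_ov² = 0.5 × 3.4 × 0.64² = 0.696 mA, giving V_DS = V_DD − I_D R_D = 14.8 − 0.696 × 6.58 = 10.2 V.
V_DS = 10.2 V ≥ V_ov = 0.64 V, confirming saturation.

I_D = 0.696 mA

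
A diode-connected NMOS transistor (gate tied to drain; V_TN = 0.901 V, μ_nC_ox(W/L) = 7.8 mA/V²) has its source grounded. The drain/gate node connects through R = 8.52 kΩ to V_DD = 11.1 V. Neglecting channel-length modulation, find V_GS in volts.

With gate tied to drain, V_GS = V_DS ≥ V_GS − V_TN, so the device is in saturation.
KCL at the drain: ½ k_n (V_GS − V_TN)² = (V_DD − V_GS)/R.
Let x = V_GS − 0.901. Then 33.2 x² + x − 10.2 = 0, giving x = 0.539 V (positive root), so V_GS = 1.44 V.
I_D = (V_DD − V_GS)/R = (11.1 − 1.44) / 8.52 = 1.13 mA.

V_GS = 1.44 V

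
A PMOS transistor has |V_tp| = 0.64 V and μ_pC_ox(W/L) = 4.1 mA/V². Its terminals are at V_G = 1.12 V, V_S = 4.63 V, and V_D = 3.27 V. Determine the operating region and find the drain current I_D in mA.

Triode; I_D = 12.2 mA

V_SG = V_S − V_G = 4.63 − 1.12 = 3.51 V; V_SD = V_S − V_D = 4.63 − 3.27 = 1.36 V.
V_ov = V_SG − |V_tp| = 3.51 − 0.64 = 2.87 V.
Since V_SD = 1.36 V < V_ov = 2.87 V, the device is in the triode region.
I_D = k_p [V_ov · V_SD − ½ V_SD²] = 4.1 × [2.87 × 1.36 − 0.5 × 1.36²] = 12.2 mA.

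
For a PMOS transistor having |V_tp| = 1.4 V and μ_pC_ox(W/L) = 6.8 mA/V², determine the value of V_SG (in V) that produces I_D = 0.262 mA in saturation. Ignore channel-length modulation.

In saturation I_D = ½ k_p (V_SG − |V_tp|)², so V_SG − |V_tp| = √(2 I_D / k_p) = √(2 × 0.262 / 6.8) = 0.278 V.
V_SG = 1.4 + 0.278 = 1.68 V.

V_SG = 1.68 V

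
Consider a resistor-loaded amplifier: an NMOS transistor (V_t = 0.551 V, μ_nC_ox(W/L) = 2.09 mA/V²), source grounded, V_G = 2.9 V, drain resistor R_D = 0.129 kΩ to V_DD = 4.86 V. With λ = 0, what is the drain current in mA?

I_D = 5.77 mA

V_GS = V_G = 2.9 V, so V_ov = 2.9 − 0.551 = 2.35 V.
Assume saturation: I_D = ½ k_n V_ov² = 0.5 × 2.09 × 2.35² = 5.77 mA, giving V_DS = V_DD − I_D R_D = 4.86 − 5.77 × 0.129 = 4.12 V.
V_DS = 4.12 V ≥ V_ov = 2.35 V, confirming saturation.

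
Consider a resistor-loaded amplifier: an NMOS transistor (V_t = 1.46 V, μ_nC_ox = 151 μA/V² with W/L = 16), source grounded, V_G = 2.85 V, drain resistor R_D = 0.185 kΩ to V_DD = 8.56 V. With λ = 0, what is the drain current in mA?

I_D = 2.33 mA

V_GS = V_G = 2.85 V, so V_ov = 2.85 − 1.46 = 1.39 V.
k_n = μ_nC_ox · (W/L) = 2.416 mA/V².
Assume saturation: I_D = ½ k_n V_ov² = 0.5 × 2.416 × 1.39² = 2.33 mA, giving V_DS = V_DD − I_D R_D = 8.56 − 2.33 × 0.185 = 8.13 V.
V_DS = 8.13 V ≥ V_ov = 1.39 V, confirming saturation.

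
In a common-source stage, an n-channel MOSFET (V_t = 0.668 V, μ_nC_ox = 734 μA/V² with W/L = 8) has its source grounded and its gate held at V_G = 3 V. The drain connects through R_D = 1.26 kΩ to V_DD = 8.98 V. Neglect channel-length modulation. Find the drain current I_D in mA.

V_GS = V_G = 3 V, so V_ov = 3 − 0.668 = 2.33 V.
k_n = μ_nC_ox · (W/L) = 5.872 mA/V².
Assume saturation: I_D = ½ k_n V_ov² = 0.5 × 5.872 × 2.33² = 16 mA, giving V_DS = V_DD − I_D R_D = 8.98 − 16 × 1.26 = -11.1 V.
But -11.1 V < V_ov = 2.33 V, so the device is actually in triode.
In triode I_D = k_n[V_ov V_DS − ½ V_DS²] and I_D = (V_DD − V_DS)/R_D. Equating: 3.7 V_DS² − 18.25 V_DS + 8.98 = 0, giving V_DS = 0.554 V (the root below V_ov).
I_D = (8.98 − 0.554) / 1.26 = 6.69 mA.

I_D = 6.69 mA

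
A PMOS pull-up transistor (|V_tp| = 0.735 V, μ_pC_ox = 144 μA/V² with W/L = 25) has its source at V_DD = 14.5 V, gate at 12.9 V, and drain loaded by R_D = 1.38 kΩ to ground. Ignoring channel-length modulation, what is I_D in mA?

I_D = 1.35 mA

V_SG = V_DD − V_G = 14.5 − 12.9 = 1.6 V, so V_ov = 1.6 − 0.735 = 0.865 V.
k_p = μ_pC_ox · (W/L) = 3.6 mA/V².
Assume saturation: I_D = ½ k_p V_ov² = 0.5 × 3.6 × 0.865² = 1.35 mA, giving V_SD = V_DD − I_D R_D = 14.5 − 1.35 × 1.38 = 12.6 V.
V_SD = 12.6 V ≥ V_ov = 0.865 V, confirming saturation.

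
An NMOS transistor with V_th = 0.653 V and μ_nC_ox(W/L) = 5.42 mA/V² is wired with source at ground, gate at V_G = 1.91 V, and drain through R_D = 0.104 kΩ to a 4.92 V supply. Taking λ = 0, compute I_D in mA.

I_D = 4.28 mA

V_GS = V_G = 1.91 V, so V_ov = 1.91 − 0.653 = 1.26 V.
Assume saturation: I_D = ½ k_n V_ov² = 0.5 × 5.42 × 1.26² = 4.28 mA, giving V_DS = V_DD − I_D R_D = 4.92 − 4.28 × 0.104 = 4.47 V.
V_DS = 4.47 V ≥ V_ov = 1.26 V, confirming saturation.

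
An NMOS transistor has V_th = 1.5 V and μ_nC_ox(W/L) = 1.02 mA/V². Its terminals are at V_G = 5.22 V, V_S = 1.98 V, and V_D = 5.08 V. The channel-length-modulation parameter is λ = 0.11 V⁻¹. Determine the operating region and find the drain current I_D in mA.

V_GS = V_G − V_S = 5.22 − 1.98 = 3.24 V; V_DS = V_D − V_S = 5.08 − 1.98 = 3.1 V.
V_ov = V_GS − V_th = 3.24 − 1.5 = 1.74 V.
Since V_DS = 3.1 V ≥ V_ov = 1.74 V, the device is in saturation.
I_D = ½ k_n V_ov² (1 + λ V_DS) = 0.5 × 1.02 × 1.74² × (1 + 0.11 × 3.1) = 2.07 mA.

Saturation; I_D = 2.07 mA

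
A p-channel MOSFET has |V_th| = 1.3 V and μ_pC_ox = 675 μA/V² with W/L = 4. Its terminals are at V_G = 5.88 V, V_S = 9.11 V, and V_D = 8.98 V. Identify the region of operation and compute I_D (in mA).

V_SG = V_S − V_G = 9.11 − 5.88 = 3.23 V; V_SD = V_S − V_D = 9.11 − 8.98 = 0.13 V.
k_p = μ_pC_ox · (W/L) = 2.7 mA/V².
V_ov = V_SG − |V_th| = 3.23 − 1.3 = 1.93 V.
Since V_SD = 0.13 V < V_ov = 1.93 V, the device is in the triode region.
I_D = k_p [V_ov · V_SD − ½ V_SD²] = 2.7 × [1.93 × 0.13 − 0.5 × 0.13²] = 0.655 mA.

Triode; I_D = 0.655 mA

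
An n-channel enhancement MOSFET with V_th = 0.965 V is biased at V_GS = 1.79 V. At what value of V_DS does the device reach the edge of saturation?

V_DS,sat = 0.825 V

The boundary between triode and saturation is V_DS = V_GS − V_th = V_ov.
V_ov = 1.79 − 0.965 = 0.825 V.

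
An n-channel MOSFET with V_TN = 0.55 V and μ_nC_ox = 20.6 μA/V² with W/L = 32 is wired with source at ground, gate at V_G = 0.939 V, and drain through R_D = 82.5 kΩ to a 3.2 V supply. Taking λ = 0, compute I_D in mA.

I_D = 0.0365 mA

V_GS = V_G = 0.939 V, so V_ov = 0.939 − 0.55 = 0.389 V.
k_n = μ_nC_ox · (W/L) = 0.6592 mA/V².
Assume saturation: I_D = ½ k_n V_ov² = 0.5 × 0.6592 × 0.389² = 0.0499 mA, giving V_DS = V_DD − I_D R_D = 3.2 − 0.0499 × 82.5 = -0.915 V.
But -0.915 V < V_ov = 0.389 V, so the device is actually in triode.
In triode I_D = k_n[V_ov V_DS − ½ V_DS²] and I_D = (V_DD − V_DS)/R_D. Equating: 27.2 V_DS² − 22.16 V_DS + 3.2 = 0, giving V_DS = 0.188 V (the root below V_ov).
I_D = (3.2 − 0.188) / 82.5 = 0.0365 mA.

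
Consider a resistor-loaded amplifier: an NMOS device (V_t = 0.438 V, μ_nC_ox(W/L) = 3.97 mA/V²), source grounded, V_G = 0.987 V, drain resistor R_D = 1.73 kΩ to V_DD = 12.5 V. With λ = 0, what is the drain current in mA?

I_D = 0.598 mA

V_GS = V_G = 0.987 V, so V_ov = 0.987 − 0.438 = 0.549 V.
Assume saturation: I_D = ½ k_n V_ov² = 0.5 × 3.97 × 0.549² = 0.598 mA, giving V_DS = V_DD − I_D R_D = 12.5 − 0.598 × 1.73 = 11.5 V.
V_DS = 11.5 V ≥ V_ov = 0.549 V, confirming saturation.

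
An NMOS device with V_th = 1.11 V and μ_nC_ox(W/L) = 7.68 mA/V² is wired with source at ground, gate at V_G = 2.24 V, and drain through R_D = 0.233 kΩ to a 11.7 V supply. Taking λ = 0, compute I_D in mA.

I_D = 4.90 mA

V_GS = V_G = 2.24 V, so V_ov = 2.24 − 1.11 = 1.13 V.
Assume saturation: I_D = ½ k_n V_ov² = 0.5 × 7.68 × 1.13² = 4.9 mA, giving V_DS = V_DD − I_D R_D = 11.7 − 4.9 × 0.233 = 10.6 V.
V_DS = 10.6 V ≥ V_ov = 1.13 V, confirming saturation.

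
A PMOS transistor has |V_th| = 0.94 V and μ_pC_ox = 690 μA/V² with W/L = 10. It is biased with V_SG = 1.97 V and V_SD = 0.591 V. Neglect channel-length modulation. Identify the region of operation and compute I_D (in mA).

k_p = μ_pC_ox · (W/L) = 6.9 mA/V².
V_ov = V_SG − |V_th| = 1.97 − 0.94 = 1.03 V.
Since V_SD = 0.591 V < V_ov = 1.03 V, the device is in the triode region.
I_D = k_p [V_ov · V_SD − ½ V_SD²] = 6.9 × [1.03 × 0.591 − 0.5 × 0.591²] = 3 mA.

Triode; I_D = 3.00 mA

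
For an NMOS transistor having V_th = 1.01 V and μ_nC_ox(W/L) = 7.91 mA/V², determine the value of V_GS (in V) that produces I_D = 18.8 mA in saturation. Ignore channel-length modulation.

V_GS = 3.19 V

In saturation I_D = ½ k_n (V_GS − V_th)², so V_GS − V_th = √(2 I_D / k_n) = √(2 × 18.8 / 7.91) = 2.18 V.
V_GS = 1.01 + 2.18 = 3.19 V.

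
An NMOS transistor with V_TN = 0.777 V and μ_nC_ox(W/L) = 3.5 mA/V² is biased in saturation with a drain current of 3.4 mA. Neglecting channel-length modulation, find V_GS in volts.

V_GS = 2.17 V

In saturation I_D = ½ k_n (V_GS − V_TN)², so V_GS − V_TN = √(2 I_D / k_n) = √(2 × 3.4 / 3.5) = 1.39 V.
V_GS = 0.777 + 1.39 = 2.17 V.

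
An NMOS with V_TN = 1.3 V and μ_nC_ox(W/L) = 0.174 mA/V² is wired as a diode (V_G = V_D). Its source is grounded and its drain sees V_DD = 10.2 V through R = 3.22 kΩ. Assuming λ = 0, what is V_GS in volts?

V_GS = 5.43 V

With gate tied to drain, V_GS = V_DS ≥ V_GS − V_TN, so the device is in saturation.
KCL at the drain: ½ k_n (V_GS − V_TN)² = (V_DD − V_GS)/R.
Let x = V_GS − 1.3. Then 0.28 x² + x − 8.9 = 0, giving x = 4.13 V (positive root), so V_GS = 5.43 V.
I_D = (V_DD − V_GS)/R = (10.2 − 5.43) / 3.22 = 1.48 mA.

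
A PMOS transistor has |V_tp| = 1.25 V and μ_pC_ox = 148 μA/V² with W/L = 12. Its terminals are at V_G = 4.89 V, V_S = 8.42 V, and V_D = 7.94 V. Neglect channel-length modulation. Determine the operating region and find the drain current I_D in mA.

V_SG = V_S − V_G = 8.42 − 4.89 = 3.53 V; V_SD = V_S − V_D = 8.42 − 7.94 = 0.48 V.
k_p = μ_pC_ox · (W/L) = 1.776 mA/V².
V_ov = V_SG − |V_tp| = 3.53 − 1.25 = 2.28 V.
Since V_SD = 0.48 V < V_ov = 2.28 V, the device is in the triode region.
I_D = k_p [V_ov · V_SD − ½ V_SD²] = 1.776 × [2.28 × 0.48 − 0.5 × 0.48²] = 1.74 mA.

Triode; I_D = 1.74 mA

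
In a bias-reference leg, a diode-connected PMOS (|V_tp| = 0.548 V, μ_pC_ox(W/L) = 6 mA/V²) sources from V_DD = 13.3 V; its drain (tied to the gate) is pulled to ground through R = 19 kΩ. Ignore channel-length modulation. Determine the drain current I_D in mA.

I_D = 0.647 mA

With gate tied to drain, V_SG = V_SD ≥ V_SG − |V_tp|, so the device is in saturation.
KCL at the drain: ½ k_p (V_SG − |V_tp|)² = (V_DD − V_SG)/R.
Let x = V_SG − 0.548. Then 57 x² + x − 12.75 = 0, giving x = 0.464 V (positive root), so V_SG = 1.01 V.
I_D = (V_DD − V_SG)/R = (13.3 − 1.01) / 19 = 0.647 mA.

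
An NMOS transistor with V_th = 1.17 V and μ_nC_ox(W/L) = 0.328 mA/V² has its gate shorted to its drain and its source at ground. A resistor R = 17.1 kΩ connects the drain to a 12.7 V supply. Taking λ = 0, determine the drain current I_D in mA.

I_D = 0.566 mA

With gate tied to drain, V_GS = V_DS ≥ V_GS − V_th, so the device is in saturation.
KCL at the drain: ½ k_n (V_GS − V_th)² = (V_DD − V_GS)/R.
Let x = V_GS − 1.17. Then 2.8 x² + x − 11.53 = 0, giving x = 1.86 V (positive root), so V_GS = 3.03 V.
I_D = (V_DD − V_GS)/R = (12.7 − 3.03) / 17.1 = 0.566 mA.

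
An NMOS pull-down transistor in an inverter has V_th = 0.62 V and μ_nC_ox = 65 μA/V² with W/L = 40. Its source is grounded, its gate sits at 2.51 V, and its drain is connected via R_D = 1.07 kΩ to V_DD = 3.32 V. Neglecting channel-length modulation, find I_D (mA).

I_D = 2.53 mA

V_GS = V_G = 2.51 V, so V_ov = 2.51 − 0.62 = 1.89 V.
k_n = μ_nC_ox · (W/L) = 2.6 mA/V².
Assume saturation: I_D = ½ k_n V_ov² = 0.5 × 2.6 × 1.89² = 4.64 mA, giving V_DS = V_DD − I_D R_D = 3.32 − 4.64 × 1.07 = -1.65 V.
But -1.65 V < V_ov = 1.89 V, so the device is actually in triode.
In triode I_D = k_n[V_ov V_DS − ½ V_DS²] and I_D = (V_DD − V_DS)/R_D. Equating: 1.39 V_DS² − 6.258 V_DS + 3.32 = 0, giving V_DS = 0.614 V (the root below V_ov).
I_D = (3.32 − 0.614) / 1.07 = 2.53 mA.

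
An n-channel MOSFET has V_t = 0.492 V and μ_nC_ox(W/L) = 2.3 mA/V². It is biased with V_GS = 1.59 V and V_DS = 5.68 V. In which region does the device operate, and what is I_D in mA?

V_ov = V_GS − V_t = 1.59 − 0.492 = 1.1 V.
Since V_DS = 5.68 V ≥ V_ov = 1.1 V, the device is in saturation.
I_D = ½ k_n V_ov² = 0.5 × 2.3 × 1.1² = 1.39 mA.

Saturation; I_D = 1.39 mA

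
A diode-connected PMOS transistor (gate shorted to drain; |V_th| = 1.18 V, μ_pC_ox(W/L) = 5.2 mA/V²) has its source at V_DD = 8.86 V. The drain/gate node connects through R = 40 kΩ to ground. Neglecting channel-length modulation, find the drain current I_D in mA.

I_D = 0.185 mA

With gate tied to drain, V_SG = V_SD ≥ V_SG − |V_th|, so the device is in saturation.
KCL at the drain: ½ k_p (V_SG − |V_th|)² = (V_DD − V_SG)/R.
Let x = V_SG − 1.18. Then 104 x² + x − 7.68 = 0, giving x = 0.267 V (positive root), so V_SG = 1.45 V.
I_D = (V_DD − V_SG)/R = (8.86 − 1.45) / 40 = 0.185 mA.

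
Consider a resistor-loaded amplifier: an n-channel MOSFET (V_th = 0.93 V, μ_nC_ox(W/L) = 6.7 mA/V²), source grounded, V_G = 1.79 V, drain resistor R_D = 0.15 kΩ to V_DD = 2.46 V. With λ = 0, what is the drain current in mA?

I_D = 2.48 mA

V_GS = V_G = 1.79 V, so V_ov = 1.79 − 0.93 = 0.86 V.
Assume saturation: I_D = ½ k_n V_ov² = 0.5 × 6.7 × 0.86² = 2.48 mA, giving V_DS = V_DD − I_D R_D = 2.46 − 2.48 × 0.15 = 2.09 V.
V_DS = 2.09 V ≥ V_ov = 0.86 V, confirming saturation.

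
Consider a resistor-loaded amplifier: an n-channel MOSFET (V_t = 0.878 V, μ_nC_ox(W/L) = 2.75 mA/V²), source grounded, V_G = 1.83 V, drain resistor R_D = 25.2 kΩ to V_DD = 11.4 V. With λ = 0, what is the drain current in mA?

V_GS = V_G = 1.83 V, so V_ov = 1.83 − 0.878 = 0.952 V.
Assume saturation: I_D = ½ k_n V_ov² = 0.5 × 2.75 × 0.952² = 1.25 mA, giving V_DS = V_DD − I_D R_D = 11.4 − 1.25 × 25.2 = -20 V.
But -20 V < V_ov = 0.952 V, so the device is actually in triode.
In triode I_D = k_n[V_ov V_DS − ½ V_DS²] and I_D = (V_DD − V_DS)/R_D. Equating: 34.6 V_DS² − 66.97 V_DS + 11.4 = 0, giving V_DS = 0.189 V (the root below V_ov).
I_D = (11.4 − 0.189) / 25.2 = 0.445 mA.

I_D = 0.445 mA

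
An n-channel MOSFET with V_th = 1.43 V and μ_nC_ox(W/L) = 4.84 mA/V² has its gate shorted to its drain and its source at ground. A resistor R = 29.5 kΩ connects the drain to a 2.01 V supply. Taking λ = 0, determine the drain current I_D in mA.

With gate tied to drain, V_GS = V_DS ≥ V_GS − V_th, so the device is in saturation.
KCL at the drain: ½ k_n (V_GS − V_th)² = (V_DD − V_GS)/R.
Let x = V_GS − 1.43. Then 71.4 x² + x − 0.58 = 0, giving x = 0.0834 V (positive root), so V_GS = 1.51 V.
I_D = (V_DD − V_GS)/R = (2.01 − 1.51) / 29.5 = 0.0168 mA.

I_D = 0.0168 mA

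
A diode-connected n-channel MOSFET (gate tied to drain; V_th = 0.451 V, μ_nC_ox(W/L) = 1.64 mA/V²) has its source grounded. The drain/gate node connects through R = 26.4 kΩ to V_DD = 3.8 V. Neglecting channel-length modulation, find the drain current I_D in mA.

With gate tied to drain, V_GS = V_DS ≥ V_GS − V_th, so the device is in saturation.
KCL at the drain: ½ k_n (V_GS − V_th)² = (V_DD − V_GS)/R.
Let x = V_GS − 0.451. Then 21.6 x² + x − 3.349 = 0, giving x = 0.371 V (positive root), so V_GS = 0.822 V.
I_D = (V_DD − V_GS)/R = (3.8 − 0.822) / 26.4 = 0.113 mA.

I_D = 0.113 mA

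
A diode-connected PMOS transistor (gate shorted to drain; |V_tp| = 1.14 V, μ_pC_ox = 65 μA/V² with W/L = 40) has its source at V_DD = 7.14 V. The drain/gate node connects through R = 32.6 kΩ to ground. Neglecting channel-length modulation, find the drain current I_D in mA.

With gate tied to drain, V_SG = V_SD ≥ V_SG − |V_tp|, so the device is in saturation.
k_p = μ_pC_ox · (W/L) = 2.6 mA/V².
KCL at the drain: ½ k_p (V_SG − |V_tp|)² = (V_DD − V_SG)/R.
Let x = V_SG − 1.14. Then 42.4 x² + x − 6 = 0, giving x = 0.365 V (positive root), so V_SG = 1.5 V.
I_D = (V_DD − V_SG)/R = (7.14 − 1.5) / 32.6 = 0.173 mA.

I_D = 0.173 mA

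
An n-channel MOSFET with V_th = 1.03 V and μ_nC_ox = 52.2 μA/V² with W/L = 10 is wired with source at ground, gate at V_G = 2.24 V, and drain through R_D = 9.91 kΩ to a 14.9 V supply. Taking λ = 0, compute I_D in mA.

I_D = 0.382 mA

V_GS = V_G = 2.24 V, so V_ov = 2.24 − 1.03 = 1.21 V.
k_n = μ_nC_ox · (W/L) = 0.522 mA/V².
Assume saturation: I_D = ½ k_n V_ov² = 0.5 × 0.522 × 1.21² = 0.382 mA, giving V_DS = V_DD − I_D R_D = 14.9 − 0.382 × 9.91 = 11.1 V.
V_DS = 11.1 V ≥ V_ov = 1.21 V, confirming saturation.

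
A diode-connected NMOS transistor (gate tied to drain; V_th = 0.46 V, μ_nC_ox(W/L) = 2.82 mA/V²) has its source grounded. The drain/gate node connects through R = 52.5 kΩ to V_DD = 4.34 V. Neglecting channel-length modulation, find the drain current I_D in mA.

I_D = 0.0697 mA

With gate tied to drain, V_GS = V_DS ≥ V_GS − V_th, so the device is in saturation.
KCL at the drain: ½ k_n (V_GS − V_th)² = (V_DD − V_GS)/R.
Let x = V_GS − 0.46. Then 74 x² + x − 3.88 = 0, giving x = 0.222 V (positive root), so V_GS = 0.682 V.
I_D = (V_DD − V_GS)/R = (4.34 − 0.682) / 52.5 = 0.0697 mA.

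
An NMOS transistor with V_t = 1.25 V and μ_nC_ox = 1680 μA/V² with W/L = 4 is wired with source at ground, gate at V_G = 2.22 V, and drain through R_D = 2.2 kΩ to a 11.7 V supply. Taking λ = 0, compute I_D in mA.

I_D = 3.16 mA

V_GS = V_G = 2.22 V, so V_ov = 2.22 − 1.25 = 0.97 V.
k_n = μ_nC_ox · (W/L) = 6.72 mA/V².
Assume saturation: I_D = ½ k_n V_ov² = 0.5 × 6.72 × 0.97² = 3.16 mA, giving V_DS = V_DD − I_D R_D = 11.7 − 3.16 × 2.2 = 4.74 V.
V_DS = 4.74 V ≥ V_ov = 0.97 V, confirming saturation.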